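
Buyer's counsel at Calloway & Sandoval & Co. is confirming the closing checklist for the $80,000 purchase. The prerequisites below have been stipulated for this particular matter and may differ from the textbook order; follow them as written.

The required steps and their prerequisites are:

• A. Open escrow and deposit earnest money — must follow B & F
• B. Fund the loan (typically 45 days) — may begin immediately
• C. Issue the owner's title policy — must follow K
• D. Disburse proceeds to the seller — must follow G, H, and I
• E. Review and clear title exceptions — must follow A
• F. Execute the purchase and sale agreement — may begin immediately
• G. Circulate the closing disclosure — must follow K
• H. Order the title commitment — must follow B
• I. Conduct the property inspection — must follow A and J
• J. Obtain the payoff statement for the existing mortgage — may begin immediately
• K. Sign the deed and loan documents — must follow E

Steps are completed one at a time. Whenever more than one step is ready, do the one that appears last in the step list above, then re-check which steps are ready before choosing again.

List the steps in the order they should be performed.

J, F, B, H, A, I, E, K, G, D, C

Nothing is required for J, F and B. J is listed later → J first.
Ready: F and B. F is listed later → F.
B is the only step now ready → B.
Ready: H and A. H is listed later → H.
A needed F and B, now all done → A.
Ready: I and E. I is listed later → I.
E needed A, now all done → E.
K is the only step now ready → K.
Now G and C have their prerequisites met. G is listed later, so G next.
D now also ready, so the ready set is {D, C}; D is listed later → D.
C needed K, now all done → C.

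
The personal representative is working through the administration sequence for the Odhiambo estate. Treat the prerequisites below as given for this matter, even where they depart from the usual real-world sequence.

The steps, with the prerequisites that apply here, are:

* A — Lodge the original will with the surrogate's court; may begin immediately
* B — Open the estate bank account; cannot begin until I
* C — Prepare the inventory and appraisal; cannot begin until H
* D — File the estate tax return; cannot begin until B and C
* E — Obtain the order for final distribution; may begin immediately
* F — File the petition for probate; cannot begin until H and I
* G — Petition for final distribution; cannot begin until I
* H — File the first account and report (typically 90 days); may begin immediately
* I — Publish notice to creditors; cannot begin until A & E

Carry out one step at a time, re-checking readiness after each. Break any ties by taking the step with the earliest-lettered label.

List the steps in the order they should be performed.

A, E, H, C, I, B, D, F, G

Nothing is required for A, E and H. A has the earlier label → A first.
Now E and H have their prerequisites met. E has the earlier label, so E next.
I now also ready, so the ready set is {H, I}; H has the earlier label → H.
C now also ready, so the ready set is {C, I}; C has the earlier label → C.
I needed A and E, now all done → I.
Now B, F and G have their prerequisites met. B has the earlier label, so B next.
D now also ready, so the ready set is {D, F, G}; D has the earlier label → D.
Now F and G have their prerequisites met. F has the earlier label, so F next.
G needed I, now all done → G.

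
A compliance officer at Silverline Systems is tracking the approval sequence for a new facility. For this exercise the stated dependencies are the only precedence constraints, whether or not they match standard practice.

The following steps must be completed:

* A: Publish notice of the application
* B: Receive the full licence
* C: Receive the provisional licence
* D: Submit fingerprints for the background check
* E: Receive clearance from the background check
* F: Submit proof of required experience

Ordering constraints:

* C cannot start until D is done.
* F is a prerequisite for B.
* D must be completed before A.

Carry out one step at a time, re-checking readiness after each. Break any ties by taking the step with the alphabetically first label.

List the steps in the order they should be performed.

Nothing is required for D, E and F. D has the earlier label → D first.
A and C now also ready, so the ready set is {A, C, E, F}; A has the earlier label → A.
C, E and F are all available; C has the earlier label → C.
Ready: E and F. E has the earlier label → E.
That leaves F as the only ready step → F.
Next only B has its prerequisites met → B.

D → A → C → E → F → B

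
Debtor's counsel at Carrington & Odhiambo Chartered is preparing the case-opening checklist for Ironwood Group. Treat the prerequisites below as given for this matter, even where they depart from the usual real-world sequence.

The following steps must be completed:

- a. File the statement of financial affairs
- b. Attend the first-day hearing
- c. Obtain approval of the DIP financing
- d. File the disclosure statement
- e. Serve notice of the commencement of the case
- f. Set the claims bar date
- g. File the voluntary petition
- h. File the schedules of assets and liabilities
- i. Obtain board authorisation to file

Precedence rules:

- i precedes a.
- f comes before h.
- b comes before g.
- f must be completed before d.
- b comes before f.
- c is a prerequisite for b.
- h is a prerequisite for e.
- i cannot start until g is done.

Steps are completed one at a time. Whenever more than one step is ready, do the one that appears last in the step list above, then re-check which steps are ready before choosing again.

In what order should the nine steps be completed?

c b g i f h e d a

Only c has no prerequisites, so it is first.
b is the only step now ready → b.
Ready: g and f. g is listed later → g.
i now also ready, so the ready set is {i, f}; i is listed later → i.
a now also ready, so the ready set is {f, a}; f is listed later → f.
h and d now also ready, so the ready set is {h, d, a}; h is listed later → h.
e, d and a are all available; e is listed later → e.
Ready: d and a. d is listed later → d.
a is the only step now ready → a.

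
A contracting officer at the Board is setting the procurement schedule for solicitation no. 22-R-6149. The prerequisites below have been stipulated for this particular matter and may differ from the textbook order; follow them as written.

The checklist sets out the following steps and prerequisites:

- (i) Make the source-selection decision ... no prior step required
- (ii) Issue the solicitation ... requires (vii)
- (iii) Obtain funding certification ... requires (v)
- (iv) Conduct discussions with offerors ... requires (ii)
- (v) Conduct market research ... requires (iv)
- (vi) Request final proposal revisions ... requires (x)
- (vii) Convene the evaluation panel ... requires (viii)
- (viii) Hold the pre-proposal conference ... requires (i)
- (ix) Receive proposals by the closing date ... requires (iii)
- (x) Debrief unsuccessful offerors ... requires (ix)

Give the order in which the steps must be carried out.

(i), (viii), (vii), (ii), (iv), (v), (iii), (ix), (x), (vi)

(i) has no prerequisites → (i) first.
Next only (viii) has its prerequisites met → (viii).
That leaves (vii) as the only ready step → (vii).
(ii) needed (vii), now all done → (ii).
Next only (iv) has its prerequisites met → (iv).
(v) is the only step now ready → (v).
(iii) is the only step now ready → (iii).
(ix) is the only step now ready → (ix).
(x) is the only step now ready → (x).
Next only (vi) has its prerequisites met → (vi).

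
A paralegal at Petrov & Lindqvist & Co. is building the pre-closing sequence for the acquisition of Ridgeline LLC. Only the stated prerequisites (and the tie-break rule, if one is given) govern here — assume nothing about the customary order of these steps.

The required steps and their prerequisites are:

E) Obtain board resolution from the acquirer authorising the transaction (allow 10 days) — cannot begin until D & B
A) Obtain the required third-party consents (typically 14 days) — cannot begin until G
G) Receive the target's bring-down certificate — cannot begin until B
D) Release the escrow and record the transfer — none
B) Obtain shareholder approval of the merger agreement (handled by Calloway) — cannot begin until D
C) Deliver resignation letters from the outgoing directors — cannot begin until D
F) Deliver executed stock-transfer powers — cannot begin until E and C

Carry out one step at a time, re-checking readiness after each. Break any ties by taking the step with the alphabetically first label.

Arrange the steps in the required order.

D, B, C, E, F, G, A

D is the only step with nothing outstanding, so it goes first.
Now B and C have their prerequisites met. B has the earlier label, so B next.
C, E and G are all available; C has the earlier label → C.
E and G are both available; E has the earlier label → E.
Now F and G have their prerequisites met. F has the earlier label, so F next.
G needed B, now all done → G.
A needed G, now all done → A.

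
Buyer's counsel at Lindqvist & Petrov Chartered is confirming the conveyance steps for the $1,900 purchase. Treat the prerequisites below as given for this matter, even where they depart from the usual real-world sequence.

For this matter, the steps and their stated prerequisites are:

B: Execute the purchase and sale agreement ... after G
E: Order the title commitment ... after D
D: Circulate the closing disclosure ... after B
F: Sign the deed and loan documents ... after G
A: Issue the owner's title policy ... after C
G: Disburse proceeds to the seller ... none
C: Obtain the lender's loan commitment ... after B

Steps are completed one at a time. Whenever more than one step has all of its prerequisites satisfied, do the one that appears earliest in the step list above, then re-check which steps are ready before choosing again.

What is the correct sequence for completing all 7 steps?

G B D E F C A

G has no prerequisites → G first.
Now B and F have their prerequisites met. B is listed earlier, so B next.
D and C now also ready, so the ready set is {D, F, C}; D is listed earlier → D.
E now also ready, so the ready set is {E, F, C}; E is listed earlier → E.
Now F and C have their prerequisites met. F is listed earlier, so F next.
C is the only step now ready → C.
A needed C, now all done → A.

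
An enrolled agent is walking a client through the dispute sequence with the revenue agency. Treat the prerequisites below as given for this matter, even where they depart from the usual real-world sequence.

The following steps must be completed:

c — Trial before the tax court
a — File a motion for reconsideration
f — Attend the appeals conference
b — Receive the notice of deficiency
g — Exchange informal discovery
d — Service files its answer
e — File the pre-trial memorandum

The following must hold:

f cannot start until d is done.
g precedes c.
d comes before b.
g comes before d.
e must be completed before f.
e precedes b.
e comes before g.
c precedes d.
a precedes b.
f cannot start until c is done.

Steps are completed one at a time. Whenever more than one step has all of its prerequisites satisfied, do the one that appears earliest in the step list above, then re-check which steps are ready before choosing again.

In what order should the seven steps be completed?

a and e have no prerequisites; a is listed earlier, so a is first.
e is the only step now ready → e.
g is the only step now ready → g.
That leaves c as the only ready step → c.
That leaves d as the only ready step → d.
Now f and b have their prerequisites met. f is listed earlier, so f next.
Next only b has its prerequisites met → b.

a → e → g → c → d → f → b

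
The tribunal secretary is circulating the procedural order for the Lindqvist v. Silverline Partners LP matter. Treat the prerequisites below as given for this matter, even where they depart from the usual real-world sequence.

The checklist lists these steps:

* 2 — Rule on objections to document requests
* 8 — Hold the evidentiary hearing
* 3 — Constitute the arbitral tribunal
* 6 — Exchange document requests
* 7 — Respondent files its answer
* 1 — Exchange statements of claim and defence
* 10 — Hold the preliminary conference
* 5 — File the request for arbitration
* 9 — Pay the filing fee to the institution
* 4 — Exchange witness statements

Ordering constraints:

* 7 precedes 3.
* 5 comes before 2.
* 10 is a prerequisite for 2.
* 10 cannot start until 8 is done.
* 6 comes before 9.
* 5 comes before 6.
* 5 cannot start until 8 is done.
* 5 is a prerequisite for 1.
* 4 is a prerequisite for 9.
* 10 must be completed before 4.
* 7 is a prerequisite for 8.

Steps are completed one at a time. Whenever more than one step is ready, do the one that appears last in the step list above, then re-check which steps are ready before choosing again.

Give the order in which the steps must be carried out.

7 → 3 → 8 → 5 → 10 → 4 → 1 → 6 → 9 → 2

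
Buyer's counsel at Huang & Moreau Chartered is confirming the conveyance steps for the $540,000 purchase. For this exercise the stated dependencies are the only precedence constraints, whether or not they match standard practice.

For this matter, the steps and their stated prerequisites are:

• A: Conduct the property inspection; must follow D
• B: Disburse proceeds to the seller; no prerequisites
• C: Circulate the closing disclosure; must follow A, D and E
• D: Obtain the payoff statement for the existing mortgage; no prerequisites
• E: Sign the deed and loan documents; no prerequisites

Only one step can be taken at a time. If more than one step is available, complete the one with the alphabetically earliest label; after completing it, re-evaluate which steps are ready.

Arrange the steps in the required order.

Nothing is required for B, D and E. B has the earlier label → B first.
D and E are both available; D has the earlier label → D.
A and E are both available; A has the earlier label → A.
That leaves E as the only ready step → E.
Next only C has its prerequisites met → C.

B D A E C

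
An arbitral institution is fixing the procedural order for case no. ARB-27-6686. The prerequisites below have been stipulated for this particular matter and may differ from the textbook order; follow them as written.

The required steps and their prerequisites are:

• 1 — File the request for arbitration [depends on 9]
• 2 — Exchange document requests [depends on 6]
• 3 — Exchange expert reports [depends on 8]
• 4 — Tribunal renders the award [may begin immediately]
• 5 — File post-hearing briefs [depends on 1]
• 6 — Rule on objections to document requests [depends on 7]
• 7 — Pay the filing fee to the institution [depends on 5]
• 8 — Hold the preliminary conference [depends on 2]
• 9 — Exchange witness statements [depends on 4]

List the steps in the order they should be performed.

4 → 9 → 1 → 5 → 7 → 6 → 2 → 8 → 3

4 is the only step with nothing outstanding, so it goes first.
9 needed 4, now all done → 9.
1 needed 9, now all done → 1.
Next only 5 has its prerequisites met → 5.
That leaves 7 as the only ready step → 7.
6 needed 7, now all done → 6.
That leaves 2 as the only ready step → 2.
8 needed 2, now all done → 8.
Next only 3 has its prerequisites met → 3.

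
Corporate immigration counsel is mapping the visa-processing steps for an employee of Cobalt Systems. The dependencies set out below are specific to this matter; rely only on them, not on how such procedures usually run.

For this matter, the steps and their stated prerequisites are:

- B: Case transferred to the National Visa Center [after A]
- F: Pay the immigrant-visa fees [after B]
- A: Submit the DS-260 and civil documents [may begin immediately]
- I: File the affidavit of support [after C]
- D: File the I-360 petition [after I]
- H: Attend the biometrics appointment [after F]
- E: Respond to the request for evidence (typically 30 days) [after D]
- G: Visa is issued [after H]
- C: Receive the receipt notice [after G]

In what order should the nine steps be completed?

Only A has no prerequisites, so it is first.
That leaves B as the only ready step → B.
F needed B, now all done → F.
That leaves H as the only ready step → H.
That leaves G as the only ready step → G.
C is the only step now ready → C.
That leaves I as the only ready step → I.
Next only D has its prerequisites met → D.
E is the only step now ready → E.

A, B, F, H, G, C, I, D, E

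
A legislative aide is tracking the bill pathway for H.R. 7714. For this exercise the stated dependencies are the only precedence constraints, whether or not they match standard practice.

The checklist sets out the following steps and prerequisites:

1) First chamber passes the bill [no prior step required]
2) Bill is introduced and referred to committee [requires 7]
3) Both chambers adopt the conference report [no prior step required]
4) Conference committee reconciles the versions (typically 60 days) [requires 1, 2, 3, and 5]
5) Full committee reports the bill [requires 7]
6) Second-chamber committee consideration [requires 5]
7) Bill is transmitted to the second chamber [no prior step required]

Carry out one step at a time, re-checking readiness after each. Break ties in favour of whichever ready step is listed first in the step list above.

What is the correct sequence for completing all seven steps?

1, 3, 7, 2, 5, 4, 6

1, 3 and 7 have no prerequisites; 1 is listed earlier, so 1 is first.
Now 3 and 7 have their prerequisites met. 3 is listed earlier, so 3 next.
7 is the only step now ready → 7.
Now 2 and 5 have their prerequisites met. 2 is listed earlier, so 2 next.
Next only 5 has its prerequisites met → 5.
4 and 6 are both available; 4 is listed earlier → 4.
6 is the only step now ready → 6.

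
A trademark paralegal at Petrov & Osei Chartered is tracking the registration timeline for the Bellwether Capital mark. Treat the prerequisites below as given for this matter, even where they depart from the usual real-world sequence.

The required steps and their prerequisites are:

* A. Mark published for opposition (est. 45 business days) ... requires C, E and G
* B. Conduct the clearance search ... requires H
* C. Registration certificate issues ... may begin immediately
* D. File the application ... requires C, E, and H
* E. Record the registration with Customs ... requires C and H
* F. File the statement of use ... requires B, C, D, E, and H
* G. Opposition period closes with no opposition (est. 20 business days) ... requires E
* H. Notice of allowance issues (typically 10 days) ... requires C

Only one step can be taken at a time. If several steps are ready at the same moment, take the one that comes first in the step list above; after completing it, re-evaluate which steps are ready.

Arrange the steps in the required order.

Only C has no prerequisites, so it is first.
H is the only step now ready → H.
Ready: B and E. B is listed earlier → B.
E needed C and H, now all done → E.
Now D and G have their prerequisites met. D is listed earlier, so D next.
F now also ready, so the ready set is {F, G}; F is listed earlier → F.
That leaves G as the only ready step → G.
A is the only step now ready → A.

C, H, B, E, D, F, G, A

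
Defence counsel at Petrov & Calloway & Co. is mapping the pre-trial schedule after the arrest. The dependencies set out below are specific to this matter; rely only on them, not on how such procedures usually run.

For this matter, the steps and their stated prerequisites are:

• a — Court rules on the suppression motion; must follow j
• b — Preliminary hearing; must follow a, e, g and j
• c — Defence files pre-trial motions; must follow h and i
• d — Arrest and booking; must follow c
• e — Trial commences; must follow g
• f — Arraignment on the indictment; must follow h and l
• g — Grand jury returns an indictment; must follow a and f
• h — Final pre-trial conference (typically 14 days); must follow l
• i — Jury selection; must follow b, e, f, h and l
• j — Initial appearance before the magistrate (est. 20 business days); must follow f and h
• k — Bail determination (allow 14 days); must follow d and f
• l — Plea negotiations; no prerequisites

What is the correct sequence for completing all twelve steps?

l, h, f, j, a, g, e, b, i, c, d, k

l is the only step with nothing outstanding, so it goes first.
Next only h has its prerequisites met → h.
f needed h and l, now all done → f.
That leaves j as the only ready step → j.
a needed j, now all done → a.
g needed a and f, now all done → g.
That leaves e as the only ready step → e.
b is the only step now ready → b.
i needed b, e, f, h and l, now all done → i.
That leaves c as the only ready step → c.
That leaves d as the only ready step → d.
k is the only step now ready → k.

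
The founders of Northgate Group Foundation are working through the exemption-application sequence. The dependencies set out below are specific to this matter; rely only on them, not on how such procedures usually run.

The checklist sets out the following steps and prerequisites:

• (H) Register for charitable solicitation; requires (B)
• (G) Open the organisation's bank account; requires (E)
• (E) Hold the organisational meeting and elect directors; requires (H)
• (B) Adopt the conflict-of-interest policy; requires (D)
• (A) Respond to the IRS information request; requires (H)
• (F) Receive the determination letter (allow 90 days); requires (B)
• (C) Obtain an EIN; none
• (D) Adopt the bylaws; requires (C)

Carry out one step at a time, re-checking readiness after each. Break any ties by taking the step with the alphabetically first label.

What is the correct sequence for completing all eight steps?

(C), (D), (B), (F), (H), (A), (E), (G)

(C) is the only step with nothing outstanding, so it goes first.
Next only (D) has its prerequisites met → (D).
(B) is the only step now ready → (B).
(F) and (H) are both available; (F) has the earlier label → (F).
Next only (H) has its prerequisites met → (H).
Ready: (A) and (E). (A) has the earlier label → (A).
Next only (E) has its prerequisites met → (E).
Next only (G) has its prerequisites met → (G).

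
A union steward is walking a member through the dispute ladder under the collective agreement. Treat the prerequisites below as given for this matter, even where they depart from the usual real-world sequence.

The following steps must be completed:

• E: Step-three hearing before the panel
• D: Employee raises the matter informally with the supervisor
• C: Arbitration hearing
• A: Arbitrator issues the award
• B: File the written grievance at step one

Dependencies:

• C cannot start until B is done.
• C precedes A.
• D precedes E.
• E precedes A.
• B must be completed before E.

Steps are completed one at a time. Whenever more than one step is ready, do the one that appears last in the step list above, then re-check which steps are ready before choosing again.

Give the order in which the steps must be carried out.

B, C, D, E, A

Nothing is required for B and D. B is listed later → B first.
C now also ready, so the ready set is {C, D}; C is listed later → C.
D is the only step now ready → D.
That leaves E as the only ready step → E.
A needed C and E, now all done → A.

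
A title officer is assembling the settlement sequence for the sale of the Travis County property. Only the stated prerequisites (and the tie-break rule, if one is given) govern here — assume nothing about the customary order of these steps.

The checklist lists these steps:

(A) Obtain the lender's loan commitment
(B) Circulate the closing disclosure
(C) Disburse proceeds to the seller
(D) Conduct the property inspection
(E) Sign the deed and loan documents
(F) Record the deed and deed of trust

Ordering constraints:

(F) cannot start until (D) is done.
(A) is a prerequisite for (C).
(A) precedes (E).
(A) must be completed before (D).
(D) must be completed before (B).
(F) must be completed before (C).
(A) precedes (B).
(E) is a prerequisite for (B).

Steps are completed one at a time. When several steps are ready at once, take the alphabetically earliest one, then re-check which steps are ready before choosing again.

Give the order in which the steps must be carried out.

(A), (D), (E), (B), (F), (C)

(A) has no prerequisites → (A) first.
Now (D) and (E) have their prerequisites met. (D) has the earlier label, so (D) next.
Now (E) and (F) have their prerequisites met. (E) has the earlier label, so (E) next.
Ready: (B) and (F). (B) has the earlier label → (B).
(F) is the only step now ready → (F).
(C) needed (A) and (F), now all done → (C).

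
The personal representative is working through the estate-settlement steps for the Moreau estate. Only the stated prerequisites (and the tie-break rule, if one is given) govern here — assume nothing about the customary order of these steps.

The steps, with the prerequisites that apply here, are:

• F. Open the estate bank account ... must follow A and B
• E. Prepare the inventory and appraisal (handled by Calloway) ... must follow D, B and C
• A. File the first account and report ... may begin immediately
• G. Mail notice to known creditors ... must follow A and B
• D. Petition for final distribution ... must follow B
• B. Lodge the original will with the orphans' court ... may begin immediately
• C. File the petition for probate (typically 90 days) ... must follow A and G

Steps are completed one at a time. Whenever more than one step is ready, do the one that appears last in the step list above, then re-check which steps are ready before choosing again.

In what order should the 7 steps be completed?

B D A G C E F

Nothing is required for B and A. B is listed later → B first.
D now also ready, so the ready set is {D, A}; D is listed later → D.
That leaves A as the only ready step → A.
Now G and F have their prerequisites met. G is listed later, so G next.
C now also ready, so the ready set is {C, F}; C is listed later → C.
E now also ready, so the ready set is {E, F}; E is listed later → E.
F needed B and A, now all done → F.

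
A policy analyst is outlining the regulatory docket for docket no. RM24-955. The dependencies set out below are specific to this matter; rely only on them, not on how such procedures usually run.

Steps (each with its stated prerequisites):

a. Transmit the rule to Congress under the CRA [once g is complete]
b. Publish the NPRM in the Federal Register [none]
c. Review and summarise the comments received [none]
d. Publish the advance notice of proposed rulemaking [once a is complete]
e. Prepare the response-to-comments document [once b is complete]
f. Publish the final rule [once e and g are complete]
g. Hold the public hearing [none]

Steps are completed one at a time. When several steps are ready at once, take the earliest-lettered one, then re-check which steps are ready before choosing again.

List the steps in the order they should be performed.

b c e g a d f

Nothing is required for b, c and g. b has the earlier label → b first.
e now also ready, so the ready set is {c, e, g}; c has the earlier label → c.
e and g are both available; e has the earlier label → e.
Next only g has its prerequisites met → g.
Now a and f have their prerequisites met. a has the earlier label, so a next.
d now also ready, so the ready set is {d, f}; d has the earlier label → d.
f needed e and g, now all done → f.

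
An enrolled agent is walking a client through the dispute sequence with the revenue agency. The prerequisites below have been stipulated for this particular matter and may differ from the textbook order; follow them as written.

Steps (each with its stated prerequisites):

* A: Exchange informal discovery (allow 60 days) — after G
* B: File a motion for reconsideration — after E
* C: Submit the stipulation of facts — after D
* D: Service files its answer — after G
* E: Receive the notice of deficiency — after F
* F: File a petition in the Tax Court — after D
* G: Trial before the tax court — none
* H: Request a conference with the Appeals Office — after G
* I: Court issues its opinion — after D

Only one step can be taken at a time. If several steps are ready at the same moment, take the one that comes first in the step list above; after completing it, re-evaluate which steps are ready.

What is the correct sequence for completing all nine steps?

G, A, D, C, F, E, B, H, I

G has no prerequisites → G first.
A, D and H are all available; A is listed earlier → A.
D and H are both available; D is listed earlier → D.
Now C, F, H and I have their prerequisites met. C is listed earlier, so C next.
Ready: F, H and I. F is listed earlier → F.
E, H and I are all available; E is listed earlier → E.
B, H and I are all available; B is listed earlier → B.
H and I are both available; H is listed earlier → H.
I needed D, now all done → I.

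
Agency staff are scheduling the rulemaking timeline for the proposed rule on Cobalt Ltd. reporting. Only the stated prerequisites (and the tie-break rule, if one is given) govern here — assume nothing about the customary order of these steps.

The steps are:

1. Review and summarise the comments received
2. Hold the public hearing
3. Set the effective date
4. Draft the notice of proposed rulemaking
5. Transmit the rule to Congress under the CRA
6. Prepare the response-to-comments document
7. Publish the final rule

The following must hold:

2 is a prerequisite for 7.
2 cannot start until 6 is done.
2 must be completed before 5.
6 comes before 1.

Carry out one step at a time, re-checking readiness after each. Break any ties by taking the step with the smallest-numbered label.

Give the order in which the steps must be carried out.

3, 4 and 6 have no prerequisites; 3 has the earlier label, so 3 is first.
Ready: 4 and 6. 4 has the earlier label → 4.
Next only 6 has its prerequisites met → 6.
Ready: 1 and 2. 1 has the earlier label → 1.
Next only 2 has its prerequisites met → 2.
Now 5 and 7 have their prerequisites met. 5 has the earlier label, so 5 next.
7 needed 2, now all done → 7.

3, 4, 6, 1, 2, 5, 7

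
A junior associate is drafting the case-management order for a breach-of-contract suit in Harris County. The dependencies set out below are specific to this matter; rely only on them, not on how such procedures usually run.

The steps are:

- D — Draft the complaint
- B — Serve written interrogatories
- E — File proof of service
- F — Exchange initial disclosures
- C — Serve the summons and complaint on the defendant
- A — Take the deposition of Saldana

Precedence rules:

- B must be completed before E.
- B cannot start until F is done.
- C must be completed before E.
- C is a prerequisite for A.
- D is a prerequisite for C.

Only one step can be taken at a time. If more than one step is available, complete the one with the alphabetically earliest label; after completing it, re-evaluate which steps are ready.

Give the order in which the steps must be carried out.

D, C, A, F, B, E

Nothing is required for D and F. D has the earlier label → D first.
C now also ready, so the ready set is {C, F}; C has the earlier label → C.
Now A and F have their prerequisites met. A has the earlier label, so A next.
F is the only step now ready → F.
B is the only step now ready → B.
E needed B and C, now all done → E.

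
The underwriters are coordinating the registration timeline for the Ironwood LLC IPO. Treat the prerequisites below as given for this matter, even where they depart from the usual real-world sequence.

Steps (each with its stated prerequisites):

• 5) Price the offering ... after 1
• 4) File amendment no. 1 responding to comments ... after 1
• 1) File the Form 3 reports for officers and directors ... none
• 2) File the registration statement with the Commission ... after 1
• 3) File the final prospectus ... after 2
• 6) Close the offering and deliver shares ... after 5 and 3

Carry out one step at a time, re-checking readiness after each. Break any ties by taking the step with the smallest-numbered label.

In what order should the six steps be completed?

1 is the only step with nothing outstanding, so it goes first.
Now 2, 4 and 5 have their prerequisites met. 2 has the earlier label, so 2 next.
Now 3, 4 and 5 have their prerequisites met. 3 has the earlier label, so 3 next.
Now 4 and 5 have their prerequisites met. 4 has the earlier label, so 4 next.
That leaves 5 as the only ready step → 5.
That leaves 6 as the only ready step → 6.

1 → 2 → 3 → 4 → 5 → 6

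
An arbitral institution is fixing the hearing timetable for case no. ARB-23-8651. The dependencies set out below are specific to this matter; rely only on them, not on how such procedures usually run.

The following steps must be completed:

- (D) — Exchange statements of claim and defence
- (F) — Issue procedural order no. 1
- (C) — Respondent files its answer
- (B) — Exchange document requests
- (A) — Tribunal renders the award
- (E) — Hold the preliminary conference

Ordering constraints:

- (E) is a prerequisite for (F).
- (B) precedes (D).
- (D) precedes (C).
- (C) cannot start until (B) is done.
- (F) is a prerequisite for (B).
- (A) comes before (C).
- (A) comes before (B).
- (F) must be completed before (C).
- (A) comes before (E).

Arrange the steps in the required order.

(A) is the only step with nothing outstanding, so it goes first.
(E) needed (A), now all done → (E).
(F) is the only step now ready → (F).
(B) needed (F) and (A), now all done → (B).
(D) needed (B), now all done → (D).
(C) needed (D), (F), (B) and (A), now all done → (C).

(A), (E), (F), (B), (D), (C)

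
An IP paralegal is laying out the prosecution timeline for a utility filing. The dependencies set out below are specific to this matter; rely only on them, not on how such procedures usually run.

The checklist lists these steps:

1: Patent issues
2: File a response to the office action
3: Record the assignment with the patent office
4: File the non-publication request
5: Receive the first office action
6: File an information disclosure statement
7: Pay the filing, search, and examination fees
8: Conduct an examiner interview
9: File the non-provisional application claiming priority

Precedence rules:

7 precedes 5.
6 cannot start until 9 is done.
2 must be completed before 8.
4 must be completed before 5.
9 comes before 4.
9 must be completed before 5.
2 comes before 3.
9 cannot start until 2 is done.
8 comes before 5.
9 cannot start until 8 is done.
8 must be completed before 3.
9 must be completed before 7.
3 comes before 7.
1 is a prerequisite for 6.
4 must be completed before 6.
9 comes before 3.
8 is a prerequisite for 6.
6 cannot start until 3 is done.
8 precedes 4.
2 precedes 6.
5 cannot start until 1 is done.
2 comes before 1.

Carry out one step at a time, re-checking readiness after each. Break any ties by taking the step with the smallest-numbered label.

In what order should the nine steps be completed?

2, 1, 8, 9, 3, 4, 6, 7, 5

2 has no prerequisites → 2 first.
1 and 8 are both available; 1 has the earlier label → 1.
8 needed 2, now all done → 8.
9 needed 2 and 8, now all done → 9.
Now 3 and 4 have their prerequisites met. 3 has the earlier label, so 3 next.
7 now also ready, so the ready set is {4, 7}; 4 has the earlier label → 4.
Ready: 6 and 7. 6 has the earlier label → 6.
That leaves 7 as the only ready step → 7.
5 is the only step now ready → 5.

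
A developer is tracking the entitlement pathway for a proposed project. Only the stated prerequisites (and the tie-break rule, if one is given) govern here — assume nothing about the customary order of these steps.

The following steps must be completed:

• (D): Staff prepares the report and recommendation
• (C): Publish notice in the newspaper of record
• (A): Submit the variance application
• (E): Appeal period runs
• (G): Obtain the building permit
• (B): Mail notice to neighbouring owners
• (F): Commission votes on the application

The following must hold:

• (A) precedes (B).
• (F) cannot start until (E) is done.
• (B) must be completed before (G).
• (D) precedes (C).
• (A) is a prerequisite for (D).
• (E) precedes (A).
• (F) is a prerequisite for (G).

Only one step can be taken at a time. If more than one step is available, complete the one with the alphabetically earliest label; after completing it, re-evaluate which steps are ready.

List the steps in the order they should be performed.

(E) (A) (B) (D) (C) (F) (G)

Only (E) has no prerequisites, so it is first.
(A) and (F) are both available; (A) has the earlier label → (A).
Now (B), (D) and (F) have their prerequisites met. (B) has the earlier label, so (B) next.
Now (D) and (F) have their prerequisites met. (D) has the earlier label, so (D) next.
(C) now also ready, so the ready set is {(C), (F)}; (C) has the earlier label → (C).
Next only (F) has its prerequisites met → (F).
(G) needed (B) and (F), now all done → (G).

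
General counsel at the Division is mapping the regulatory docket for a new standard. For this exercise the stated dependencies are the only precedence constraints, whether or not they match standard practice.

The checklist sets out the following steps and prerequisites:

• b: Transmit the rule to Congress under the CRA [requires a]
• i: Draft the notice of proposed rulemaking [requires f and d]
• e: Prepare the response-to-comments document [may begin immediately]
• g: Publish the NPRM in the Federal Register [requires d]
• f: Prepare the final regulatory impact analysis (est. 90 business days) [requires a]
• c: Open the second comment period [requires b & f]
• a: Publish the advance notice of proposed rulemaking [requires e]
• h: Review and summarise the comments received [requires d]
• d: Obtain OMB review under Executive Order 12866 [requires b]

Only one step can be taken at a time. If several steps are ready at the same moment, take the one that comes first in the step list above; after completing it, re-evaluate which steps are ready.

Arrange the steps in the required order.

e → a → b → f → c → d → i → g → h

e has no prerequisites → e first.
a needed e, now all done → a.
Ready: b and f. b is listed earlier → b.
d now also ready, so the ready set is {f, d}; f is listed earlier → f.
c and d are both available; c is listed earlier → c.
d is the only step now ready → d.
i, g and h are all available; i is listed earlier → i.
Ready: g and h. g is listed earlier → g.
h needed d, now all done → h.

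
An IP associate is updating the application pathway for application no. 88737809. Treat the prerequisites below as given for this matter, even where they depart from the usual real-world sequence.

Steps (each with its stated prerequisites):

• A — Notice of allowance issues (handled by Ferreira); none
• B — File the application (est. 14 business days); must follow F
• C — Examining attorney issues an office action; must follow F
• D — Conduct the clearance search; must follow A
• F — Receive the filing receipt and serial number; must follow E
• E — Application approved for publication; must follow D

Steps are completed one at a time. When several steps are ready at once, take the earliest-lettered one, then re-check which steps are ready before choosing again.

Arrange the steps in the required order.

Only A has no prerequisites, so it is first.
Next only D has its prerequisites met → D.
E needed D, now all done → E.
F needed E, now all done → F.
Now B and C have their prerequisites met. B has the earlier label, so B next.
C is the only step now ready → C.

A → D → E → F → B → C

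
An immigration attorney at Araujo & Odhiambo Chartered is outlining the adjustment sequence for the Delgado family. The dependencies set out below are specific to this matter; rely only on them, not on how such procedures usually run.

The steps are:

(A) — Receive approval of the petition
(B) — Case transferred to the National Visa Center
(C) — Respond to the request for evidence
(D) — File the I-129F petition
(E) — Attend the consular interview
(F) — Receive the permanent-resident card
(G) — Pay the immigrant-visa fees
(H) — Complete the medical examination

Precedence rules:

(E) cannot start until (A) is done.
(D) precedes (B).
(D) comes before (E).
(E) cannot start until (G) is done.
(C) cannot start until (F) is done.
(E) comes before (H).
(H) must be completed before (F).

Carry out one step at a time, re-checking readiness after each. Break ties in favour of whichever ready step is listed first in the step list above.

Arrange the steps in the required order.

Nothing is required for (A), (D) and (G). (A) is listed earlier → (A) first.
Ready: (D) and (G). (D) is listed earlier → (D).
(B) now also ready, so the ready set is {(B), (G)}; (B) is listed earlier → (B).
(G) is the only step now ready → (G).
Next only (E) has its prerequisites met → (E).
(H) needed (E), now all done → (H).
That leaves (F) as the only ready step → (F).
That leaves (C) as the only ready step → (C).

(A) → (D) → (B) → (G) → (E) → (H) → (F) → (C)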